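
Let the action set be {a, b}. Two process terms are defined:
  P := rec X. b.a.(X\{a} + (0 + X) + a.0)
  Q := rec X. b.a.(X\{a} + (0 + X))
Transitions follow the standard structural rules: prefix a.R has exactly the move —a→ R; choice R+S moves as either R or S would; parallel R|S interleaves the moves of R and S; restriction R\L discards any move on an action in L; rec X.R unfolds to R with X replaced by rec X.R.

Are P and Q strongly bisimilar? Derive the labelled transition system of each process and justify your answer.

P's transition system — 5 states:
  p0 = rec X. b.a.(X\{a} + (0 + X) + a.0) has moves -b-> p1
  p1 = a.((rec X. b.a.(X\{a} + (0 + X) + a.0))\{a} + (0 + (rec X. b.a.(X\{a} + (0 + X) + a.0))) + a.0) has moves -a-> p2
  p2 = (rec X. b.a.(X\{a} + (0 + X) + a.0))\{a} + (0 + (rec X. b.a.(X\{a} + (0 + X) + a.0))) + a.0 has moves -a-> p3, -b-> p1, -b-> p4
  p3 = 0 has moves stopped
  p4 = (a.((rec X. b.a.(X\{a} + (0 + X) + a.0))\{a} + (0 + (rec X. b.a.(X\{a} + (0 + X) + a.0))) + a.0))\{a} has moves stopped
Q's transition system — 4 states:
  q0 = rec X. b.a.(X\{a} + (0 + X)) has moves -b-> q1
  q1 = a.((rec X. b.a.(X\{a} + (0 + X)))\{a} + (0 + (rec X. b.a.(X\{a} + (0 + X))))) has moves -a-> q2
  q2 = (rec X. b.a.(X\{a} + (0 + X)))\{a} + (0 + (rec X. b.a.(X\{a} + (0 + X)))) has moves -b-> q1, -b-> q3
  q3 = (a.((rec X. b.a.(X\{a} + (0 + X)))\{a} + (0 + (rec X. b.a.(X\{a} + (0 + X))))))\{a} has moves stopped
Coarsest stable partition (strong bisimilarity classes):
  B0 = {p0}
  B1 = {p1}
  B2 = {p2}
  B3 = {p3, p4, q3}
  B4 = {q0}
  B5 = {q1}
  B6 = {q2}
p0 ∈ B0, q0 ∈ B4 → different blocks

not bisimilar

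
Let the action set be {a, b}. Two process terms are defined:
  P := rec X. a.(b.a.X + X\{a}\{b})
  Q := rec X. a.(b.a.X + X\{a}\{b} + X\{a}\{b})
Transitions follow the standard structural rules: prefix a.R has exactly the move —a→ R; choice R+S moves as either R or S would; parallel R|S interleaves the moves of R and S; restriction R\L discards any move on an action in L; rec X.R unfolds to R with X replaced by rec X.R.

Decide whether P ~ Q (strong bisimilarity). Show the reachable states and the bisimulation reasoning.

LTS(P): 3 reachable states
  u0 = rec X. a.(b.a.X + X\{a}\{b}) | =a=> u1
  u1 = b.a.(rec X. a.(b.a.X + X\{a}\{b})) + (rec X. a.(b.a.X + X\{a}\{b}))\{a}\{b} | =b=> u2
  u2 = a.(rec X. a.(b.a.X + X\{a}\{b})) | =a=> u0
LTS(Q): 3 reachable states
  v0 = rec X. a.(b.a.X + X\{a}\{b} + X\{a}\{b}) | =a=> v1
  v1 = b.a.(rec X. a.(b.a.X + X\{a}\{b} + X\{a}\{b})) + (rec X. a.(b.a.X + X\{a}\{b} + X\{a}\{b}))\{a}\{b} + (rec X. a.(b.a.X + X\{a}\{b} + X\{a}\{b}))\{a}\{b} | =b=> v2
  v2 = a.(rec X. a.(b.a.X + X\{a}\{b} + X\{a}\{b})) | =a=> v0
Partition-refinement fixed point:
  B0 = {u0, v0}
  B1 = {u1, v1}
  B2 = {u2, v2}
u0 ∈ B0, v0 ∈ B0 → same block

YES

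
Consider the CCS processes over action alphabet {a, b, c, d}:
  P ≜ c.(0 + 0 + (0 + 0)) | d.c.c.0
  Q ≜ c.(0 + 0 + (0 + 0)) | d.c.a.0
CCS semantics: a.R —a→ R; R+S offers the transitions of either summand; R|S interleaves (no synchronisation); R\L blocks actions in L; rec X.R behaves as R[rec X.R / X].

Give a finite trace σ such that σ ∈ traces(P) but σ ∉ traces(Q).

Reachable graph of P (8 states):
  u0 = c.(0 + 0 + (0 + 0)) | d.c.c.0 | ··c··> u1, ··d··> u2
  u1 = (0 + 0 + (0 + 0)) | d.c.c.0 | ··d··> u3
  u2 = c.(0 + 0 + (0 + 0)) | c.c.0 | ··c··> u3, ··c··> u4
  u3 = (0 + 0 + (0 + 0)) | c.c.0 | ··c··> u5
  u4 = c.(0 + 0 + (0 + 0)) | c.0 | ··c··> u5, ··c··> u6
  u5 = (0 + 0 + (0 + 0)) | c.0 | ··c··> u7
  u6 = c.(0 + 0 + (0 + 0)) | 0 | ··c··> u7
  u7 = (0 + 0 + (0 + 0)) | 0 | (no moves)
Reachable graph of Q (8 states):
  v0 = c.(0 + 0 + (0 + 0)) | d.c.a.0 | ··c··> v1, ··d··> v2
  v1 = (0 + 0 + (0 + 0)) | d.c.a.0 | ··d··> v3
  v2 = c.(0 + 0 + (0 + 0)) | c.a.0 | ··c··> v3, ··c··> v4
  v3 = (0 + 0 + (0 + 0)) | c.a.0 | ··c··> v5
  v4 = c.(0 + 0 + (0 + 0)) | a.0 | ··a··> v6, ··c··> v5
  v5 = (0 + 0 + (0 + 0)) | a.0 | ··a··> v7
  v6 = c.(0 + 0 + (0 + 0)) | 0 | ··c··> v7
  v7 = (0 + 0 + (0 + 0)) | 0 | (no moves)
Run σ = ⟨cdcc⟩ on P: start {u0}
  [1] c ⇒ {u1}
  [2] d ⇒ {u3}
  [3] c ⇒ {u5}
  [4] c ⇒ {u7}
  — P admits the full trace.
Run σ = ⟨cdcc⟩ on Q: start {v0}
  [1] c ⇒ {v1}
  [2] d ⇒ {v3}
  [3] c ⇒ {v5}
  [4] c ⇒ ∅  — Q cannot continue

cdcc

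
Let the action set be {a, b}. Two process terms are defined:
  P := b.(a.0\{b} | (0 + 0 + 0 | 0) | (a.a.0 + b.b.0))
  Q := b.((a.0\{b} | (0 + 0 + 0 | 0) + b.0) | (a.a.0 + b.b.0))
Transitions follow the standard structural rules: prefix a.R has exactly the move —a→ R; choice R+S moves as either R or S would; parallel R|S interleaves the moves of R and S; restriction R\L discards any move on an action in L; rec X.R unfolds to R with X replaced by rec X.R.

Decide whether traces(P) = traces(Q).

traces(P) ≠ traces(Q) — witness ⟨baab⟩

Reachable graph of P (9 states):
  p0 = b.(a.0\{b} | (0 + 0 + 0 | 0) | (a.a.0 + b.b.0)) ⊢ —b→ p1
  p1 = a.0\{b} | (0 + 0 + 0 | 0) | (a.a.0 + b.b.0) ⊢ —a→ p2, —a→ p3, —b→ p4
  p2 = 0\{b} | (0 + 0 + 0 | 0) | (a.a.0 + b.b.0) ⊢ —a→ p5, —b→ p6
  p3 = a.0\{b} | (0 + 0 + 0 | 0) | a.0 ⊢ —a→ p5, —a→ p7
  p4 = a.0\{b} | (0 + 0 + 0 | 0) | b.0 ⊢ —a→ p6, —b→ p7
  p5 = 0\{b} | (0 + 0 + 0 | 0) | a.0 ⊢ —a→ p8
  p6 = 0\{b} | (0 + 0 + 0 | 0) | b.0 ⊢ —b→ p8
  p7 = a.0\{b} | (0 + 0 + 0 | 0) | 0 ⊢ —a→ p8
  p8 = 0\{b} | (0 + 0 + 0 | 0) | 0 ⊢ deadlocked
Reachable graph of Q (13 states):
  q0 = b.((a.0\{b} | (0 + 0 + 0 | 0) + b.0) | (a.a.0 + b.b.0)) ⊢ —b→ q1
  q1 = (a.0\{b} | (0 + 0 + 0 | 0) + b.0) | (a.a.0 + b.b.0) ⊢ —a→ q2, —a→ q3, —b→ q4, —b→ q5
  q2 = (a.0\{b} | (0 + 0 + 0 | 0) + b.0) | a.0 ⊢ —a→ q6, —a→ q7, —b→ q8
  q3 = 0\{b} | (0 + 0 + 0 | 0) | (a.a.0 + b.b.0) ⊢ —a→ q7, —b→ q9
  q4 = (a.0\{b} | (0 + 0 + 0 | 0) + b.0) | b.0 ⊢ —a→ q9, —b→ q10, —b→ q6
  q5 = 0 | (a.a.0 + b.b.0) ⊢ —a→ q8, —b→ q10
  q6 = (a.0\{b} | (0 + 0 + 0 | 0) + b.0) | 0 ⊢ —a→ q11, —b→ q12
  q7 = 0\{b} | (0 + 0 + 0 | 0) | a.0 ⊢ —a→ q11
  q8 = 0 | a.0 ⊢ —a→ q12
  q9 = 0\{b} | (0 + 0 + 0 | 0) | b.0 ⊢ —b→ q11
  q10 = 0 | b.0 ⊢ —b→ q12
  q11 = 0\{b} | (0 + 0 + 0 | 0) | 0 ⊢ deadlocked
  q12 = 0 | 0 ⊢ deadlocked
Run σ = ⟨baab⟩ on Q: start {q0}
  after b @ step 1: {q1}
  after a @ step 2: {q2, q3}
  after a @ step 3: {q6, q7}
  after b @ step 4: {q12}
  ✓ Q
Run σ = ⟨baab⟩ on P: start {p0}
  after b @ step 1: {p1}
  after a @ step 2: {p2, p3}
  after a @ step 3: {p5, p7}
  after b @ step 4: ∅  — P cannot continue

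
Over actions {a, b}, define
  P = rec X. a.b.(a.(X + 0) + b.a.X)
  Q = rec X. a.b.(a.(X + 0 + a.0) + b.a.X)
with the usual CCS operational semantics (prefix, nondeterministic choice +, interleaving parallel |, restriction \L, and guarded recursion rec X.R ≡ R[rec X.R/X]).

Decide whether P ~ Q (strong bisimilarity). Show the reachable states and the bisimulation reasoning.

P ≁ Q

P's transition system — 5 states:
  p0 = rec X. a.b.(a.(X + 0) + b.a.X) → —a→ p1
  p1 = b.(a.((rec X. a.b.(a.(X + 0) + b.a.X)) + 0) + b.a.(rec X. a.b.(a.(X + 0) + b.a.X))) → —b→ p2
  p2 = a.((rec X. a.b.(a.(X + 0) + b.a.X)) + 0) + b.a.(rec X. a.b.(a.(X + 0) + b.a.X)) → —a→ p3, —b→ p4
  p3 = (rec X. a.b.(a.(X + 0) + b.a.X)) + 0 → —a→ p1
  p4 = a.(rec X. a.b.(a.(X + 0) + b.a.X)) → —a→ p0
Q's transition system — 6 states:
  q0 = rec X. a.b.(a.(X + 0 + a.0) + b.a.X) → —a→ q1
  q1 = b.(a.((rec X. a.b.(a.(X + 0 + a.0) + b.a.X)) + 0 + a.0) + b.a.(rec X. a.b.(a.(X + 0 + a.0) + b.a.X))) → —b→ q2
  q2 = a.((rec X. a.b.(a.(X + 0 + a.0) + b.a.X)) + 0 + a.0) + b.a.(rec X. a.b.(a.(X + 0 + a.0) + b.a.X)) → —a→ q3, —b→ q4
  q3 = (rec X. a.b.(a.(X + 0 + a.0) + b.a.X)) + 0 + a.0 → —a→ q1, —a→ q5
  q4 = a.(rec X. a.b.(a.(X + 0 + a.0) + b.a.X)) → —a→ q0
  q5 = 0 → deadlocked
Coarsest stable partition (strong bisimilarity classes):
  B0 = {p0, p3}
  B1 = {p1}
  B2 = {p2}
  B3 = {p4}
  B4 = {q0}
  B5 = {q1}
  B6 = {q2}
  B7 = {q3}
  B8 = {q5}
  B9 = {q4}
p0 ∈ B0, q0 ∈ B4 → different blocks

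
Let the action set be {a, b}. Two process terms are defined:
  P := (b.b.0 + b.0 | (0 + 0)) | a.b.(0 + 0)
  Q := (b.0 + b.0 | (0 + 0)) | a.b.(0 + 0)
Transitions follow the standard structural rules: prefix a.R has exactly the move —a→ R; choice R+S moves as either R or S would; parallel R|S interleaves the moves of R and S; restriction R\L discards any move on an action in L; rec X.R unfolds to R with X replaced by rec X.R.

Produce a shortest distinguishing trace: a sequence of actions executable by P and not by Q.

Reachable graph of P (12 states):
  u0 = (b.b.0 + b.0 | (0 + 0)) | a.b.(0 + 0) has moves -a-> u1, -b-> u2, -b-> u3
  u1 = (b.b.0 + b.0 | (0 + 0)) | b.(0 + 0) has moves -b-> u4, -b-> u5, -b-> u6
  u2 = 0 | (0 + 0) | a.b.(0 + 0) has moves -a-> u5
  u3 = b.0 | a.b.(0 + 0) has moves -a-> u6, -b-> u7
  u4 = (b.b.0 + b.0 | (0 + 0)) | (0 + 0) has moves -b-> u8, -b-> u9
  u5 = 0 | (0 + 0) | b.(0 + 0) has moves -b-> u8
  u6 = b.0 | b.(0 + 0) has moves -b-> u10, -b-> u9
  u7 = 0 | a.b.(0 + 0) has moves -a-> u10
  u8 = 0 | (0 + 0) | (0 + 0) has moves stopped
  u9 = b.0 | (0 + 0) has moves -b-> u11
  u10 = 0 | b.(0 + 0) has moves -b-> u11
  u11 = 0 | (0 + 0) has moves stopped
Reachable graph of Q (9 states):
  v0 = (b.0 + b.0 | (0 + 0)) | a.b.(0 + 0) has moves -a-> v1, -b-> v2, -b-> v3
  v1 = (b.0 + b.0 | (0 + 0)) | b.(0 + 0) has moves -b-> v4, -b-> v5, -b-> v6
  v2 = 0 | (0 + 0) | a.b.(0 + 0) has moves -a-> v5
  v3 = 0 | a.b.(0 + 0) has moves -a-> v6
  v4 = (b.0 + b.0 | (0 + 0)) | (0 + 0) has moves -b-> v7, -b-> v8
  v5 = 0 | (0 + 0) | b.(0 + 0) has moves -b-> v8
  v6 = 0 | b.(0 + 0) has moves -b-> v7
  v7 = 0 | (0 + 0) has moves stopped
  v8 = 0 | (0 + 0) | (0 + 0) has moves stopped
Executing bb from P (initial set {u0}):
  step 1 (b): {u2, u3}
  step 2 (b): {u7}
  — P admits the full trace.
Executing bb from Q (initial set {v0}):
  step 1 (b): {v2, v3}
  step 2 (b): ∅ (Q stuck)

bb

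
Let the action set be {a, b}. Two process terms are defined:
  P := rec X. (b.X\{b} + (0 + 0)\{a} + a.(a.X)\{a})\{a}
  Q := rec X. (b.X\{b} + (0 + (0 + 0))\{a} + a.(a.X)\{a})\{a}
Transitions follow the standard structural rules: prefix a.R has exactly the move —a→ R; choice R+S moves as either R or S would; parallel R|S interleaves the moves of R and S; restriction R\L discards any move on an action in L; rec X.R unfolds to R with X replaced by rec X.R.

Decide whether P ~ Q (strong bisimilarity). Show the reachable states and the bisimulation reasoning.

bisimilar

LTS(P): 2 reachable states
  p0 = rec X. (b.X\{b} + (0 + 0)\{a} + a.(a.X)\{a})\{a} has moves =b=> p1
  p1 = (rec X. (b.X\{b} + (0 + 0)\{a} + a.(a.X)\{a})\{a})\{b}\{a} has moves deadlocked
LTS(Q): 2 reachable states
  q0 = rec X. (b.X\{b} + (0 + (0 + 0))\{a} + a.(a.X)\{a})\{a} has moves =b=> q1
  q1 = (rec X. (b.X\{b} + (0 + (0 + 0))\{a} + a.(a.X)\{a})\{a})\{b}\{a} has moves deadlocked
Coarsest stable partition (strong bisimilarity classes):
  B0 = {p0, q0}
  B1 = {p1, q1}
p0 ∈ B0, q0 ∈ B0 → same block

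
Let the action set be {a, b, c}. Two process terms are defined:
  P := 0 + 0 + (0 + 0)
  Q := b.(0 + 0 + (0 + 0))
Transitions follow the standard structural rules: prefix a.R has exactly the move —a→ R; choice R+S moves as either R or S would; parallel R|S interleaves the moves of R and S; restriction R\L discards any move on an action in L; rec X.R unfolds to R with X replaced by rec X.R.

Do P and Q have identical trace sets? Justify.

NO — witness ⟨b⟩

LTS(P): 1 reachable states
  u0 = 0 + 0 + (0 + 0) ⊢ ∅
LTS(Q): 2 reachable states
  v0 = b.(0 + 0 + (0 + 0)) ⊢ =b=> v1
  v1 = 0 + 0 + (0 + 0) ⊢ ∅
Run σ = ⟨b⟩ on Q: start {v0}
  after b @ step 1: {v1}
  Q completes σ.
Run σ = ⟨b⟩ on P: start {u0}
  after b @ step 1: ∅ (P stuck)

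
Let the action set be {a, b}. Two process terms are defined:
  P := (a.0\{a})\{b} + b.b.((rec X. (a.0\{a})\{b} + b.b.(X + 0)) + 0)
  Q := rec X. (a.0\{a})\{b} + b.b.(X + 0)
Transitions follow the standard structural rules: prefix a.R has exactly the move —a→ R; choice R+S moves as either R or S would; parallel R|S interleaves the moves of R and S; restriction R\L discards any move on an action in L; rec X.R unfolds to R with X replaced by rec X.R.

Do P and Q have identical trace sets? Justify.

P's transition system — 4 states:
  u0 = (a.0\{a})\{b} + b.b.((rec X. (a.0\{a})\{b} + b.b.(X + 0)) + 0) ⊢ --a--▸ u1, --b--▸ u2
  u1 = 0\{a}\{b} ⊢ deadlocked
  u2 = b.((rec X. (a.0\{a})\{b} + b.b.(X + 0)) + 0) ⊢ --b--▸ u3
  u3 = (rec X. (a.0\{a})\{b} + b.b.(X + 0)) + 0 ⊢ --a--▸ u1, --b--▸ u2
Q's transition system — 4 states:
  v0 = rec X. (a.0\{a})\{b} + b.b.(X + 0) ⊢ --a--▸ v1, --b--▸ v2
  v1 = 0\{a}\{b} ⊢ deadlocked
  v2 = b.((rec X. (a.0\{a})\{b} + b.b.(X + 0)) + 0) ⊢ --b--▸ v3
  v3 = (rec X. (a.0\{a})\{b} + b.b.(X + 0)) + 0 ⊢ --a--▸ v1, --b--▸ v2
Coarsest stable partition (strong bisimilarity classes):
  B0 = {u0, u3, v0, v3}
  B1 = {u1, v1}
  B2 = {u2, v2}
u0 ∈ B0, v0 ∈ B0 → same block
Bisimilar ⇒ trace-equivalent.

YES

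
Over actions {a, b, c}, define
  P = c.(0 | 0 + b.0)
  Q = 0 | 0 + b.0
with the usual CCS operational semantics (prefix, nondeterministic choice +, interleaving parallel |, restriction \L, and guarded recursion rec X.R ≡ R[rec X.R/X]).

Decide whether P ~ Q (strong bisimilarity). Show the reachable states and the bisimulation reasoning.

P's transition system — 3 states:
  m0 = c.(0 | 0 + b.0) :: -c-> m1
  m1 = 0 | 0 + b.0 :: -b-> m2
  m2 = 0 :: stopped
Q's transition system — 2 states:
  n0 = 0 | 0 + b.0 :: -b-> n1
  n1 = 0 :: stopped
Coarsest stable partition (strong bisimilarity classes):
  B0 = {m0}
  B1 = {m1, n0}
  B2 = {m2, n1}
m0 ∈ B0, n0 ∈ B1 → different blocks

not bisimilar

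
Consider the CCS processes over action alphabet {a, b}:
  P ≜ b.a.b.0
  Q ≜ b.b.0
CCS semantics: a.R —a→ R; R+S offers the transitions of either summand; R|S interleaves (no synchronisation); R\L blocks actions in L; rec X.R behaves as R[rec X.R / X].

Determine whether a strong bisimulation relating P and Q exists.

P's transition system — 4 states:
  m0 = b.a.b.0 → -b-> m1
  m1 = a.b.0 → -a-> m2
  m2 = b.0 → -b-> m3
  m3 = 0 → stopped
Q's transition system — 3 states:
  n0 = b.b.0 → -b-> n1
  n1 = b.0 → -b-> n2
  n2 = 0 → stopped
Bisimilarity quotient blocks:
  B0 = {m0}
  B1 = {m1}
  B2 = {m2, n1}
  B3 = {m3, n2}
  B4 = {n0}
m0 ∈ B0, n0 ∈ B4 → different blocks

P ≁ Q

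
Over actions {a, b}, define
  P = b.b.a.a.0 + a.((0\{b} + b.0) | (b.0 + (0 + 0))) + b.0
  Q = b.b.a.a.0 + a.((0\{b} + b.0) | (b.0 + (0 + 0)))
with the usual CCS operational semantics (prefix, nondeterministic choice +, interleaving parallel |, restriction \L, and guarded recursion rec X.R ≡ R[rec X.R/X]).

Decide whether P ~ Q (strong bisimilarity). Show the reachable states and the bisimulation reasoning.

Reachable graph of P (9 states):
  m0 = b.b.a.a.0 + a.((0\{b} + b.0) | (b.0 + (0 + 0))) + b.0 → =a=> m1, =b=> m2, =b=> m3
  m1 = (0\{b} + b.0) | (b.0 + (0 + 0)) → =b=> m4, =b=> m5
  m2 = 0 → ·
  m3 = b.a.a.0 → =b=> m6
  m4 = (0\{b} + b.0) | 0 → =b=> m7
  m5 = 0 | (b.0 + (0 + 0)) → =b=> m7
  m6 = a.a.0 → =a=> m8
  m7 = 0 | 0 → ·
  m8 = a.0 → =a=> m2
Reachable graph of Q (9 states):
  n0 = b.b.a.a.0 + a.((0\{b} + b.0) | (b.0 + (0 + 0))) → =a=> n1, =b=> n2
  n1 = (0\{b} + b.0) | (b.0 + (0 + 0)) → =b=> n3, =b=> n4
  n2 = b.a.a.0 → =b=> n5
  n3 = (0\{b} + b.0) | 0 → =b=> n6
  n4 = 0 | (b.0 + (0 + 0)) → =b=> n6
  n5 = a.a.0 → =a=> n7
  n6 = 0 | 0 → ·
  n7 = a.0 → =a=> n8
  n8 = 0 → ·
Partition-refinement fixed point:
  B0 = {m0}
  B1 = {m1, n1}
  B2 = {m4, m5, n3, n4}
  B3 = {m2, m7, n6, n8}
  B4 = {m3, n2}
  B5 = {m6, n5}
  B6 = {m8, n7}
  B7 = {n0}
m0 ∈ B0, n0 ∈ B7 → different blocks

P ≁ Q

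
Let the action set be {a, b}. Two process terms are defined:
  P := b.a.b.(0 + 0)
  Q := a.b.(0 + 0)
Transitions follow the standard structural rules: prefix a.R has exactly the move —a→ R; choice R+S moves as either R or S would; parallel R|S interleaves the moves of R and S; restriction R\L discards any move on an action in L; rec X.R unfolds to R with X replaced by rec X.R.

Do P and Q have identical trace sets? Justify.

trace-distinct — witness ⟨b⟩

LTS(P): 4 reachable states
  u0 = b.a.b.(0 + 0) → ··b··> u1
  u1 = a.b.(0 + 0) → ··a··> u2
  u2 = b.(0 + 0) → ··b··> u3
  u3 = 0 + 0 → ∅
LTS(Q): 3 reachable states
  v0 = a.b.(0 + 0) → ··a··> v1
  v1 = b.(0 + 0) → ··b··> v2
  v2 = 0 + 0 → ∅
Run σ = ⟨b⟩ on P: start {u0}
  step 1 (b): {u1}
  — P admits the full trace.
Run σ = ⟨b⟩ on Q: start {v0}
  step 1 (b): no successor for Q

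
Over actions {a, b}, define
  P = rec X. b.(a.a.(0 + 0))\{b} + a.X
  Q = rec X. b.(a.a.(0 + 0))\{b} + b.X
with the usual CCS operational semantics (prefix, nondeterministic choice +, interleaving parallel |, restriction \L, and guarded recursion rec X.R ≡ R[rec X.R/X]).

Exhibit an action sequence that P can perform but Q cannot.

a

LTS(P): 4 reachable states
  s0 = rec X. b.(a.a.(0 + 0))\{b} + a.X ⊢ -a-> s0, -b-> s1
  s1 = (a.a.(0 + 0))\{b} ⊢ -a-> s2
  s2 = (a.(0 + 0))\{b} ⊢ -a-> s3
  s3 = (0 + 0)\{b} ⊢ ∅
LTS(Q): 4 reachable states
  t0 = rec X. b.(a.a.(0 + 0))\{b} + b.X ⊢ -b-> t0, -b-> t1
  t1 = (a.a.(0 + 0))\{b} ⊢ -a-> t2
  t2 = (a.(0 + 0))\{b} ⊢ -a-> t3
  t3 = (0 + 0)\{b} ⊢ ∅
Executing a from P (initial set {s0}):
  after a @ step 1: {s0}
  ✓ P
Executing a from Q (initial set {t0}):
  after a @ step 1: no successor for Q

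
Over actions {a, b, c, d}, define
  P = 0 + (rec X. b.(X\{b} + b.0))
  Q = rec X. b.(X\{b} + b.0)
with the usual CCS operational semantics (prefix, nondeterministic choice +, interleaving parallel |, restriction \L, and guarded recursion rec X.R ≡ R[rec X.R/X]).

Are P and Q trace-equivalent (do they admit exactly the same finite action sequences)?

Reachable graph of P (3 states):
  m0 = 0 + (rec X. b.(X\{b} + b.0)) has moves -b-> m1
  m1 = (rec X. b.(X\{b} + b.0))\{b} + b.0 has moves -b-> m2
  m2 = 0 has moves deadlocked
Reachable graph of Q (3 states):
  n0 = rec X. b.(X\{b} + b.0) has moves -b-> n1
  n1 = (rec X. b.(X\{b} + b.0))\{b} + b.0 has moves -b-> n2
  n2 = 0 has moves deadlocked
Bisimilarity quotient blocks:
  B0 = {m0, n0}
  B1 = {m1, n1}
  B2 = {m2, n2}
m0 ∈ B0, n0 ∈ B0 → same block
Bisimilar ⇒ trace-equivalent.

trace-equivalent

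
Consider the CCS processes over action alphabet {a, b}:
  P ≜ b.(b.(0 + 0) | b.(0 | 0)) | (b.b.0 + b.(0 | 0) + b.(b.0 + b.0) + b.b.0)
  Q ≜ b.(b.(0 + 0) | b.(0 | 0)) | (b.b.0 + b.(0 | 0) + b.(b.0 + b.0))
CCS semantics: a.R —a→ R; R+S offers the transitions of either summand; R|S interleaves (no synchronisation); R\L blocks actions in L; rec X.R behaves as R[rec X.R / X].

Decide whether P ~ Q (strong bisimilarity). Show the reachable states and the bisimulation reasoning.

P ~ Q

LTS(P): 25 reachable states
  m0 = b.(b.(0 + 0) | b.(0 | 0)) | (b.b.0 + b.(0 | 0) + b.(b.0 + b.0) + b.b.0) ⊢ -b-> m1, -b-> m2, -b-> m3, -b-> m4
  m1 = b.(0 + 0) | b.(0 | 0) | (b.b.0 + b.(0 | 0) + b.(b.0 + b.0) + b.b.0) ⊢ -b-> m5, -b-> m6, -b-> m7, -b-> m8, -b-> m9
  m2 = b.(b.(0 + 0) | b.(0 | 0)) | (0 | 0) ⊢ -b-> m7
  m3 = b.(b.(0 + 0) | b.(0 | 0)) | (b.0 + b.0) ⊢ -b-> m10, -b-> m8
  m4 = b.(b.(0 + 0) | b.(0 | 0)) | b.0 ⊢ -b-> m10, -b-> m9
  m5 = (0 + 0) | b.(0 | 0) | (b.b.0 + b.(0 | 0) + b.(b.0 + b.0) + b.b.0) ⊢ -b-> m11, -b-> m12, -b-> m13, -b-> m14
  m6 = b.(0 + 0) | (0 | 0) | (b.b.0 + b.(0 | 0) + b.(b.0 + b.0) + b.b.0) ⊢ -b-> m11, -b-> m15, -b-> m16, -b-> m17
  m7 = b.(0 + 0) | b.(0 | 0) | (0 | 0) ⊢ -b-> m12, -b-> m15
  m8 = b.(0 + 0) | b.(0 | 0) | (b.0 + b.0) ⊢ -b-> m13, -b-> m16, -b-> m18
  m9 = b.(0 + 0) | b.(0 | 0) | b.0 ⊢ -b-> m14, -b-> m17, -b-> m18
  m10 = b.(b.(0 + 0) | b.(0 | 0)) | 0 ⊢ -b-> m18
  m11 = (0 + 0) | (0 | 0) | (b.b.0 + b.(0 | 0) + b.(b.0 + b.0) + b.b.0) ⊢ -b-> m19, -b-> m20, -b-> m21
  m12 = (0 + 0) | b.(0 | 0) | (0 | 0) ⊢ -b-> m19
  m13 = (0 + 0) | b.(0 | 0) | (b.0 + b.0) ⊢ -b-> m20, -b-> m22
  m14 = (0 + 0) | b.(0 | 0) | b.0 ⊢ -b-> m21, -b-> m22
  m15 = b.(0 + 0) | (0 | 0) | (0 | 0) ⊢ -b-> m19
  m16 = b.(0 + 0) | (0 | 0) | (b.0 + b.0) ⊢ -b-> m20, -b-> m23
  m17 = b.(0 + 0) | (0 | 0) | b.0 ⊢ -b-> m21, -b-> m23
  m18 = b.(0 + 0) | b.(0 | 0) | 0 ⊢ -b-> m22, -b-> m23
  m19 = (0 + 0) | (0 | 0) | (0 | 0) ⊢ (no moves)
  m20 = (0 + 0) | (0 | 0) | (b.0 + b.0) ⊢ -b-> m24
  m21 = (0 + 0) | (0 | 0) | b.0 ⊢ -b-> m24
  m22 = (0 + 0) | b.(0 | 0) | 0 ⊢ -b-> m24
  m23 = b.(0 + 0) | (0 | 0) | 0 ⊢ -b-> m24
  m24 = (0 + 0) | (0 | 0) | 0 ⊢ (no moves)
LTS(Q): 25 reachable states
  n0 = b.(b.(0 + 0) | b.(0 | 0)) | (b.b.0 + b.(0 | 0) + b.(b.0 + b.0)) ⊢ -b-> n1, -b-> n2, -b-> n3, -b-> n4
  n1 = b.(0 + 0) | b.(0 | 0) | (b.b.0 + b.(0 | 0) + b.(b.0 + b.0)) ⊢ -b-> n5, -b-> n6, -b-> n7, -b-> n8, -b-> n9
  n2 = b.(b.(0 + 0) | b.(0 | 0)) | (0 | 0) ⊢ -b-> n7
  n3 = b.(b.(0 + 0) | b.(0 | 0)) | (b.0 + b.0) ⊢ -b-> n10, -b-> n8
  n4 = b.(b.(0 + 0) | b.(0 | 0)) | b.0 ⊢ -b-> n10, -b-> n9
  n5 = (0 + 0) | b.(0 | 0) | (b.b.0 + b.(0 | 0) + b.(b.0 + b.0)) ⊢ -b-> n11, -b-> n12, -b-> n13, -b-> n14
  n6 = b.(0 + 0) | (0 | 0) | (b.b.0 + b.(0 | 0) + b.(b.0 + b.0)) ⊢ -b-> n11, -b-> n15, -b-> n16, -b-> n17
  n7 = b.(0 + 0) | b.(0 | 0) | (0 | 0) ⊢ -b-> n12, -b-> n15
  n8 = b.(0 + 0) | b.(0 | 0) | (b.0 + b.0) ⊢ -b-> n13, -b-> n16, -b-> n18
  n9 = b.(0 + 0) | b.(0 | 0) | b.0 ⊢ -b-> n14, -b-> n17, -b-> n18
  n10 = b.(b.(0 + 0) | b.(0 | 0)) | 0 ⊢ -b-> n18
  n11 = (0 + 0) | (0 | 0) | (b.b.0 + b.(0 | 0) + b.(b.0 + b.0)) ⊢ -b-> n19, -b-> n20, -b-> n21
  n12 = (0 + 0) | b.(0 | 0) | (0 | 0) ⊢ -b-> n19
  n13 = (0 + 0) | b.(0 | 0) | (b.0 + b.0) ⊢ -b-> n20, -b-> n22
  n14 = (0 + 0) | b.(0 | 0) | b.0 ⊢ -b-> n21, -b-> n22
  n15 = b.(0 + 0) | (0 | 0) | (0 | 0) ⊢ -b-> n19
  n16 = b.(0 + 0) | (0 | 0) | (b.0 + b.0) ⊢ -b-> n20, -b-> n23
  n17 = b.(0 + 0) | (0 | 0) | b.0 ⊢ -b-> n21, -b-> n23
  n18 = b.(0 + 0) | b.(0 | 0) | 0 ⊢ -b-> n22, -b-> n23
  n19 = (0 + 0) | (0 | 0) | (0 | 0) ⊢ (no moves)
  n20 = (0 + 0) | (0 | 0) | (b.0 + b.0) ⊢ -b-> n24
  n21 = (0 + 0) | (0 | 0) | b.0 ⊢ -b-> n24
  n22 = (0 + 0) | b.(0 | 0) | 0 ⊢ -b-> n24
  n23 = b.(0 + 0) | (0 | 0) | 0 ⊢ -b-> n24
  n24 = (0 + 0) | (0 | 0) | 0 ⊢ (no moves)
Bisimilarity quotient blocks:
  B0 = {m0, n0}
  B1 = {m1, n1}
  B2 = {m10, m2, m8, m9, n10, n2, n8, n9}
  B3 = {m13, m14, m16, m17, m18, m7, n13, n14, n16, n17, n18, n7}
  B4 = {m12, m15, m20, m21, m22, m23, n12, n15, n20, n21, n22, n23}
  B5 = {m19, m24, n19, n24}
  B6 = {m5, m6, n5, n6}
  B7 = {m11, n11}
  B8 = {m3, m4, n3, n4}
m0 ∈ B0, n0 ∈ B0 → same block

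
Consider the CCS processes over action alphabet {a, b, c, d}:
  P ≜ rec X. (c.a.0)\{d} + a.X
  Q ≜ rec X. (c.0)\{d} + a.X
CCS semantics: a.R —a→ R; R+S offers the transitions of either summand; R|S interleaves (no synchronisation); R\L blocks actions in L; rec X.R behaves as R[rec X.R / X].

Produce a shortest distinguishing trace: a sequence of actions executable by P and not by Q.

ca

LTS(P): 3 reachable states
  u0 = rec X. (c.a.0)\{d} + a.X → ··a··> u0, ··c··> u1
  u1 = (a.0)\{d} → ··a··> u2
  u2 = 0\{d} → ·
LTS(Q): 2 reachable states
  v0 = rec X. (c.0)\{d} + a.X → ··a··> v0, ··c··> v1
  v1 = 0\{d} → ·
Executing ca from P (initial set {u0}):
  after c @ step 1: {u1}
  after a @ step 2: {u2}
  ✓ P
Executing ca from Q (initial set {v0}):
  after c @ step 1: {v1}
  after a @ step 2: ∅ (Q stuck)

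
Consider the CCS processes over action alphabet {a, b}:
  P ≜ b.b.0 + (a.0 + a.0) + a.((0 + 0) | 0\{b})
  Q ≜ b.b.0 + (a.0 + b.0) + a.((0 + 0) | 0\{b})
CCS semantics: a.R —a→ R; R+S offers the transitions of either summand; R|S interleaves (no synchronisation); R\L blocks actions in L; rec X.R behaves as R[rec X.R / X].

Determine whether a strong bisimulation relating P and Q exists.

P's transition system — 4 states:
  m0 = b.b.0 + (a.0 + a.0) + a.((0 + 0) | 0\{b}) :: —a→ m1, —a→ m2, —b→ m3
  m1 = (0 + 0) | 0\{b} :: ∅
  m2 = 0 :: ∅
  m3 = b.0 :: —b→ m2
Q's transition system — 4 states:
  n0 = b.b.0 + (a.0 + b.0) + a.((0 + 0) | 0\{b}) :: —a→ n1, —a→ n2, —b→ n2, —b→ n3
  n1 = (0 + 0) | 0\{b} :: ∅
  n2 = 0 :: ∅
  n3 = b.0 :: —b→ n2
Coarsest stable partition (strong bisimilarity classes):
  B0 = {m0}
  B1 = {m1, m2, n1, n2}
  B2 = {m3, n3}
  B3 = {n0}
m0 ∈ B0, n0 ∈ B3 → different blocks

P ≁ Q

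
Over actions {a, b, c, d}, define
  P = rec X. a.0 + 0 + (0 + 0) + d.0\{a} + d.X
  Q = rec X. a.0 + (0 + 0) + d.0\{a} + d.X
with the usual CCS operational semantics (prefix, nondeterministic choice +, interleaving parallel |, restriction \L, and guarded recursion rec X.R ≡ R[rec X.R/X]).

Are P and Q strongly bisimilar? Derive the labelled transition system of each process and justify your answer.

LTS(P): 3 reachable states
  m0 = rec X. a.0 + 0 + (0 + 0) + d.0\{a} + d.X has moves —a→ m1, —d→ m0, —d→ m2
  m1 = 0 has moves deadlocked
  m2 = 0\{a} has moves deadlocked
LTS(Q): 3 reachable states
  n0 = rec X. a.0 + (0 + 0) + d.0\{a} + d.X has moves —a→ n1, —d→ n0, —d→ n2
  n1 = 0 has moves deadlocked
  n2 = 0\{a} has moves deadlocked
Coarsest stable partition (strong bisimilarity classes):
  B0 = {m0, n0}
  B1 = {m1, m2, n1, n2}
m0 ∈ B0, n0 ∈ B0 → same block

YES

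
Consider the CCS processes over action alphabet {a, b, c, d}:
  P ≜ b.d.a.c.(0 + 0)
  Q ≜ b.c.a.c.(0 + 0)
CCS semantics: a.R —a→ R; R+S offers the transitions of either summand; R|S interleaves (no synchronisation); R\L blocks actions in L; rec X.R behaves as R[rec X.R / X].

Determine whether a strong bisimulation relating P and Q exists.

P's transition system — 5 states:
  u0 = b.d.a.c.(0 + 0) has moves --b--▸ u1
  u1 = d.a.c.(0 + 0) has moves --d--▸ u2
  u2 = a.c.(0 + 0) has moves --a--▸ u3
  u3 = c.(0 + 0) has moves --c--▸ u4
  u4 = 0 + 0 has moves ∅
Q's transition system — 5 states:
  v0 = b.c.a.c.(0 + 0) has moves --b--▸ v1
  v1 = c.a.c.(0 + 0) has moves --c--▸ v2
  v2 = a.c.(0 + 0) has moves --a--▸ v3
  v3 = c.(0 + 0) has moves --c--▸ v4
  v4 = 0 + 0 has moves ∅
Coarsest stable partition (strong bisimilarity classes):
  B0 = {u0}
  B1 = {u1}
  B2 = {u2, v2}
  B3 = {u3, v3}
  B4 = {u4, v4}
  B5 = {v0}
  B6 = {v1}
u0 ∈ B0, v0 ∈ B5 → different blocks

not bisimilar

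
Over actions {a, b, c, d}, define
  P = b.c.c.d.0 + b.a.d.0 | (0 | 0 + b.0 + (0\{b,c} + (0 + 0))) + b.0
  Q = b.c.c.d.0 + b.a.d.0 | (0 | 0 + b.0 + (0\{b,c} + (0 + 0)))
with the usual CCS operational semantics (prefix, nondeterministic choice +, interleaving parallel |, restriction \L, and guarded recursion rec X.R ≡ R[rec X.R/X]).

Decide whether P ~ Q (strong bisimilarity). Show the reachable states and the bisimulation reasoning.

Reachable graph of P (12 states):
  p0 = b.c.c.d.0 + b.a.d.0 | (0 | 0 + b.0 + (0\{b,c} + (0 + 0))) + b.0 → —b→ p1, —b→ p2, —b→ p3, —b→ p4
  p1 = 0 → ∅
  p2 = a.d.0 | (0 | 0 + b.0 + (0\{b,c} + (0 + 0))) → —a→ p5, —b→ p6
  p3 = b.a.d.0 | 0 → —b→ p6
  p4 = c.c.d.0 → —c→ p7
  p5 = d.0 | (0 | 0 + b.0 + (0\{b,c} + (0 + 0))) → —b→ p8, —d→ p9
  p6 = a.d.0 | 0 → —a→ p8
  p7 = c.d.0 → —c→ p10
  p8 = d.0 | 0 → —d→ p11
  p9 = 0 | (0 | 0 + b.0 + (0\{b,c} + (0 + 0))) → —b→ p11
  p10 = d.0 → —d→ p1
  p11 = 0 | 0 → ∅
Reachable graph of Q (12 states):
  q0 = b.c.c.d.0 + b.a.d.0 | (0 | 0 + b.0 + (0\{b,c} + (0 + 0))) → —b→ q1, —b→ q2, —b→ q3
  q1 = a.d.0 | (0 | 0 + b.0 + (0\{b,c} + (0 + 0))) → —a→ q4, —b→ q5
  q2 = b.a.d.0 | 0 → —b→ q5
  q3 = c.c.d.0 → —c→ q6
  q4 = d.0 | (0 | 0 + b.0 + (0\{b,c} + (0 + 0))) → —b→ q7, —d→ q8
  q5 = a.d.0 | 0 → —a→ q7
  q6 = c.d.0 → —c→ q9
  q7 = d.0 | 0 → —d→ q10
  q8 = 0 | (0 | 0 + b.0 + (0\{b,c} + (0 + 0))) → —b→ q10
  q9 = d.0 → —d→ q11
  q10 = 0 | 0 → ∅
  q11 = 0 → ∅
Partition-refinement fixed point:
  B0 = {p0}
  B1 = {p3, q2}
  B2 = {p6, q5}
  B3 = {p10, p8, q7, q9}
  B4 = {p1, p11, q10, q11}
  B5 = {p2, q1}
  B6 = {p5, q4}
  B7 = {p9, q8}
  B8 = {p4, q3}
  B9 = {p7, q6}
  B10 = {q0}
p0 ∈ B0, q0 ∈ B10 → different blocks

P ≁ Q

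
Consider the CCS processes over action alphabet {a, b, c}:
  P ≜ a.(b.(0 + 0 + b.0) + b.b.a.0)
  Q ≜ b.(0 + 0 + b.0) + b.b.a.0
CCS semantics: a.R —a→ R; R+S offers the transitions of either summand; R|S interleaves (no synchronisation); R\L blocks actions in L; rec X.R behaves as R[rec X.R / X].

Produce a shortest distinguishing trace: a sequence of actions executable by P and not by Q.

a

Reachable graph of P (6 states):
  p0 = a.(b.(0 + 0 + b.0) + b.b.a.0) has moves ··a··> p1
  p1 = b.(0 + 0 + b.0) + b.b.a.0 has moves ··b··> p2, ··b··> p3
  p2 = 0 + 0 + b.0 has moves ··b··> p4
  p3 = b.a.0 has moves ··b··> p5
  p4 = 0 has moves ·
  p5 = a.0 has moves ··a··> p4
Reachable graph of Q (5 states):
  q0 = b.(0 + 0 + b.0) + b.b.a.0 has moves ··b··> q1, ··b··> q2
  q1 = 0 + 0 + b.0 has moves ··b··> q3
  q2 = b.a.0 has moves ··b··> q4
  q3 = 0 has moves ·
  q4 = a.0 has moves ··a··> q3
Executing a from P (initial set {p0}):
  after a @ step 1: {p1}
  P completes σ.
Executing a from Q (initial set {q0}):
  after a @ step 1: ∅  — Q cannot continue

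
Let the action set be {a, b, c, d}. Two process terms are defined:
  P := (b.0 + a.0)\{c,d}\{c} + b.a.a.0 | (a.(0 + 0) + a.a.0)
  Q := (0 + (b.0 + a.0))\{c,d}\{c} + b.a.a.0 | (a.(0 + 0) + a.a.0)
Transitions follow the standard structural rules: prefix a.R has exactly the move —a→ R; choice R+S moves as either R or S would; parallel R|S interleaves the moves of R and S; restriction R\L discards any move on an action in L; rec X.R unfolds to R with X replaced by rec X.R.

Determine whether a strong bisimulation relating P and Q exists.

Reachable graph of P (17 states):
  s0 = (b.0 + a.0)\{c,d}\{c} + b.a.a.0 | (a.(0 + 0) + a.a.0) :: --a--▸ s1, --a--▸ s2, --a--▸ s3, --b--▸ s1, --b--▸ s4
  s1 = 0\{c,d}\{c} :: (no moves)
  s2 = b.a.a.0 | (0 + 0) :: --b--▸ s5
  s3 = b.a.a.0 | a.0 :: --a--▸ s6, --b--▸ s7
  s4 = a.a.0 | (a.(0 + 0) + a.a.0) :: --a--▸ s5, --a--▸ s7, --a--▸ s8
  s5 = a.a.0 | (0 + 0) :: --a--▸ s9
  s6 = b.a.a.0 | 0 :: --b--▸ s10
  s7 = a.a.0 | a.0 :: --a--▸ s10, --a--▸ s11
  s8 = a.0 | (a.(0 + 0) + a.a.0) :: --a--▸ s11, --a--▸ s12, --a--▸ s9
  s9 = a.0 | (0 + 0) :: --a--▸ s13
  s10 = a.a.0 | 0 :: --a--▸ s14
  s11 = a.0 | a.0 :: --a--▸ s14, --a--▸ s15
  s12 = 0 | (a.(0 + 0) + a.a.0) :: --a--▸ s13, --a--▸ s15
  s13 = 0 | (0 + 0) :: (no moves)
  s14 = a.0 | 0 :: --a--▸ s16
  s15 = 0 | a.0 :: --a--▸ s16
  s16 = 0 | 0 :: (no moves)
Reachable graph of Q (17 states):
  t0 = (0 + (b.0 + a.0))\{c,d}\{c} + b.a.a.0 | (a.(0 + 0) + a.a.0) :: --a--▸ t1, --a--▸ t2, --a--▸ t3, --b--▸ t1, --b--▸ t4
  t1 = 0\{c,d}\{c} :: (no moves)
  t2 = b.a.a.0 | (0 + 0) :: --b--▸ t5
  t3 = b.a.a.0 | a.0 :: --a--▸ t6, --b--▸ t7
  t4 = a.a.0 | (a.(0 + 0) + a.a.0) :: --a--▸ t5, --a--▸ t7, --a--▸ t8
  t5 = a.a.0 | (0 + 0) :: --a--▸ t9
  t6 = b.a.a.0 | 0 :: --b--▸ t10
  t7 = a.a.0 | a.0 :: --a--▸ t10, --a--▸ t11
  t8 = a.0 | (a.(0 + 0) + a.a.0) :: --a--▸ t11, --a--▸ t12, --a--▸ t9
  t9 = a.0 | (0 + 0) :: --a--▸ t13
  t10 = a.a.0 | 0 :: --a--▸ t14
  t11 = a.0 | a.0 :: --a--▸ t14, --a--▸ t15
  t12 = 0 | (a.(0 + 0) + a.a.0) :: --a--▸ t13, --a--▸ t15
  t13 = 0 | (0 + 0) :: (no moves)
  t14 = a.0 | 0 :: --a--▸ t16
  t15 = 0 | a.0 :: --a--▸ t16
  t16 = 0 | 0 :: (no moves)
Bisimilarity quotient blocks:
  B0 = {s0, t0}
  B1 = {s1, s13, s16, t1, t13, t16}
  B2 = {s3, t3}
  B3 = {s2, s6, t2, t6}
  B4 = {s10, s11, s5, t10, t11, t5}
  B5 = {s14, s15, s9, t14, t15, t9}
  B6 = {s7, t7}
  B7 = {s4, t4}
  B8 = {s8, t8}
  B9 = {s12, t12}
s0 ∈ B0, t0 ∈ B0 → same block

bisimilar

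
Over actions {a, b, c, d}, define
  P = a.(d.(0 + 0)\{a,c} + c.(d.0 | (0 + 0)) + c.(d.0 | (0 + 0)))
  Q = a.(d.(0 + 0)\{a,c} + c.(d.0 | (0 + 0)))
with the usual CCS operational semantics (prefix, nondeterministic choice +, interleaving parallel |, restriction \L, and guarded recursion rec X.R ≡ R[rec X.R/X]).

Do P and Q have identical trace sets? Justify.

Reachable graph of P (5 states):
  u0 = a.(d.(0 + 0)\{a,c} + c.(d.0 | (0 + 0)) + c.(d.0 | (0 + 0))) has moves --a--▸ u1
  u1 = d.(0 + 0)\{a,c} + c.(d.0 | (0 + 0)) + c.(d.0 | (0 + 0)) has moves --c--▸ u2, --d--▸ u3
  u2 = d.0 | (0 + 0) has moves --d--▸ u4
  u3 = (0 + 0)\{a,c} has moves deadlocked
  u4 = 0 | (0 + 0) has moves deadlocked
Reachable graph of Q (5 states):
  v0 = a.(d.(0 + 0)\{a,c} + c.(d.0 | (0 + 0))) has moves --a--▸ v1
  v1 = d.(0 + 0)\{a,c} + c.(d.0 | (0 + 0)) has moves --c--▸ v2, --d--▸ v3
  v2 = d.0 | (0 + 0) has moves --d--▸ v4
  v3 = (0 + 0)\{a,c} has moves deadlocked
  v4 = 0 | (0 + 0) has moves deadlocked
Partition-refinement fixed point:
  B0 = {u0, v0}
  B1 = {u1, v1}
  B2 = {u3, u4, v3, v4}
  B3 = {u2, v2}
u0 ∈ B0, v0 ∈ B0 → same block
Bisimilar ⇒ trace-equivalent.

trace-equivalent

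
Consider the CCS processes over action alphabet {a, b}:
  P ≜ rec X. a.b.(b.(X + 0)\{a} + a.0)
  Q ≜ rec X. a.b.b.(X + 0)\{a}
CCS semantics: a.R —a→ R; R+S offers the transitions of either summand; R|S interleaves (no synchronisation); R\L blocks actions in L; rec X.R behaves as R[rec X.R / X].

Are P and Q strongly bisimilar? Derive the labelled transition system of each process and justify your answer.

not bisimilar

P's transition system — 5 states:
  p0 = rec X. a.b.(b.(X + 0)\{a} + a.0) → =a=> p1
  p1 = b.(b.((rec X. a.b.(b.(X + 0)\{a} + a.0)) + 0)\{a} + a.0) → =b=> p2
  p2 = b.((rec X. a.b.(b.(X + 0)\{a} + a.0)) + 0)\{a} + a.0 → =a=> p3, =b=> p4
  p3 = 0 → stopped
  p4 = ((rec X. a.b.(b.(X + 0)\{a} + a.0)) + 0)\{a} → stopped
Q's transition system — 4 states:
  q0 = rec X. a.b.b.(X + 0)\{a} → =a=> q1
  q1 = b.b.((rec X. a.b.b.(X + 0)\{a}) + 0)\{a} → =b=> q2
  q2 = b.((rec X. a.b.b.(X + 0)\{a}) + 0)\{a} → =b=> q3
  q3 = ((rec X. a.b.b.(X + 0)\{a}) + 0)\{a} → stopped
Coarsest stable partition (strong bisimilarity classes):
  B0 = {p0}
  B1 = {p1}
  B2 = {p2}
  B3 = {p3, p4, q3}
  B4 = {q0}
  B5 = {q1}
  B6 = {q2}
p0 ∈ B0, q0 ∈ B4 → different blocks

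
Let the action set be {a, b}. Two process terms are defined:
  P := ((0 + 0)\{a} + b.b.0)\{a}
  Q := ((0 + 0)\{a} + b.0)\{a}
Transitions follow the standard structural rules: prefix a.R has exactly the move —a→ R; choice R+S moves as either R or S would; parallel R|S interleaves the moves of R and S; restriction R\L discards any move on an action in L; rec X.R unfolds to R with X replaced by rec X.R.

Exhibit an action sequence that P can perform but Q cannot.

LTS(P): 3 reachable states
  p0 = ((0 + 0)\{a} + b.b.0)\{a} ⊢ =b=> p1
  p1 = (b.0)\{a} ⊢ =b=> p2
  p2 = 0\{a} ⊢ deadlocked
LTS(Q): 2 reachable states
  q0 = ((0 + 0)\{a} + b.0)\{a} ⊢ =b=> q1
  q1 = 0\{a} ⊢ deadlocked
Trace ⟨bb⟩ through P, begin at {p0}:
  step 1 (b): {p1}
  step 2 (b): {p2}
  P completes σ.
Trace ⟨bb⟩ through Q, begin at {q0}:
  step 1 (b): {q1}
  step 2 (b): ∅ (Q stuck)

bb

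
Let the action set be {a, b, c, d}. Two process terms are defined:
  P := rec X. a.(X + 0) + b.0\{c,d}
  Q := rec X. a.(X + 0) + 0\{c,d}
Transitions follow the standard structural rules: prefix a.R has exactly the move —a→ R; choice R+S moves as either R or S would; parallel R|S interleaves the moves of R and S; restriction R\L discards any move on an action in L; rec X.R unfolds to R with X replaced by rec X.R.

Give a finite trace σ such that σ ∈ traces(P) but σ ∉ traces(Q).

b

Reachable graph of P (3 states):
  s0 = rec X. a.(X + 0) + b.0\{c,d} has moves —a→ s1, —b→ s2
  s1 = (rec X. a.(X + 0) + b.0\{c,d}) + 0 has moves —a→ s1, —b→ s2
  s2 = 0\{c,d} has moves ∅
Reachable graph of Q (2 states):
  t0 = rec X. a.(X + 0) + 0\{c,d} has moves —a→ t1
  t1 = (rec X. a.(X + 0) + 0\{c,d}) + 0 has moves —a→ t1
Run σ = ⟨b⟩ on P: start {s0}
  after b @ step 1: {s2}
  P completes σ.
Run σ = ⟨b⟩ on Q: start {t0}
  after b @ step 1: ∅  — Q cannot continue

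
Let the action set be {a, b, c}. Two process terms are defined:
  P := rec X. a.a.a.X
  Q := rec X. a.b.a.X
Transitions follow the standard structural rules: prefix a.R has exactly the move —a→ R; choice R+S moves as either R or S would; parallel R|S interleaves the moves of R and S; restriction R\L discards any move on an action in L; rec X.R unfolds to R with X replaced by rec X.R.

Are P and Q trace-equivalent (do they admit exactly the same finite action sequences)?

traces(P) ≠ traces(Q) — witness ⟨aa⟩

LTS(P): 3 reachable states
  m0 = rec X. a.a.a.X | --a--▸ m1
  m1 = a.a.(rec X. a.a.a.X) | --a--▸ m2
  m2 = a.(rec X. a.a.a.X) | --a--▸ m0
LTS(Q): 3 reachable states
  n0 = rec X. a.b.a.X | --a--▸ n1
  n1 = b.a.(rec X. a.b.a.X) | --b--▸ n2
  n2 = a.(rec X. a.b.a.X) | --a--▸ n0
Executing aa from P (initial set {m0}):
  after a @ step 1: {m1}
  after a @ step 2: {m2}
  P completes σ.
Executing aa from Q (initial set {n0}):
  after a @ step 1: {n1}
  after a @ step 2: ∅ (Q stuck)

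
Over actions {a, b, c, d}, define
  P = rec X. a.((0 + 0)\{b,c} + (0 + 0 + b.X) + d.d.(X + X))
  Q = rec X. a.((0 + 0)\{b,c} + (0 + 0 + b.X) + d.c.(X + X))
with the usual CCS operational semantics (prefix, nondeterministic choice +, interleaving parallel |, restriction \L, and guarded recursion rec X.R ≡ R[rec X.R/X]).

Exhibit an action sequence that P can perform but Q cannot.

add

P's transition system — 4 states:
  p0 = rec X. a.((0 + 0)\{b,c} + (0 + 0 + b.X) + d.d.(X + X)) → =a=> p1
  p1 = (0 + 0)\{b,c} + (0 + 0 + b.(rec X. a.((0 + 0)\{b,c} + (0 + 0 + b.X) + d.d.(X + X)))) + d.d.((rec X. a.((0 + 0)\{b,c} + (0 + 0 + b.X) + d.d.(X + X))) + (rec X. a.((0 + 0)\{b,c} + (0 + 0 + b.X) + d.d.(X + X)))) → =b=> p0, =d=> p2
  p2 = d.((rec X. a.((0 + 0)\{b,c} + (0 + 0 + b.X) + d.d.(X + X))) + (rec X. a.((0 + 0)\{b,c} + (0 + 0 + b.X) + d.d.(X + X)))) → =d=> p3
  p3 = (rec X. a.((0 + 0)\{b,c} + (0 + 0 + b.X) + d.d.(X + X))) + (rec X. a.((0 + 0)\{b,c} + (0 + 0 + b.X) + d.d.(X + X))) → =a=> p1
Q's transition system — 4 states:
  q0 = rec X. a.((0 + 0)\{b,c} + (0 + 0 + b.X) + d.c.(X + X)) → =a=> q1
  q1 = (0 + 0)\{b,c} + (0 + 0 + b.(rec X. a.((0 + 0)\{b,c} + (0 + 0 + b.X) + d.c.(X + X)))) + d.c.((rec X. a.((0 + 0)\{b,c} + (0 + 0 + b.X) + d.c.(X + X))) + (rec X. a.((0 + 0)\{b,c} + (0 + 0 + b.X) + d.c.(X + X)))) → =b=> q0, =d=> q2
  q2 = c.((rec X. a.((0 + 0)\{b,c} + (0 + 0 + b.X) + d.c.(X + X))) + (rec X. a.((0 + 0)\{b,c} + (0 + 0 + b.X) + d.c.(X + X)))) → =c=> q3
  q3 = (rec X. a.((0 + 0)\{b,c} + (0 + 0 + b.X) + d.c.(X + X))) + (rec X. a.((0 + 0)\{b,c} + (0 + 0 + b.X) + d.c.(X + X))) → =a=> q1
Run σ = ⟨add⟩ on P: start {p0}
  after a @ step 1: {p1}
  after d @ step 2: {p2}
  after d @ step 3: {p3}
  ✓ P
Run σ = ⟨add⟩ on Q: start {q0}
  after a @ step 1: {q1}
  after d @ step 2: {q2}
  after d @ step 3: ∅  — Q cannot continue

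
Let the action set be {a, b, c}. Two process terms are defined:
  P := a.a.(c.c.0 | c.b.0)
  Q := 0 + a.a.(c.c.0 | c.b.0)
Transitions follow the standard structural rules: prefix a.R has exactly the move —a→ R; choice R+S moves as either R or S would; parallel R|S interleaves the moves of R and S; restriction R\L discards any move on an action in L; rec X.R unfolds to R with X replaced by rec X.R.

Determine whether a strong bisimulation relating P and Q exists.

Reachable graph of P (11 states):
  s0 = a.a.(c.c.0 | c.b.0) → —a→ s1
  s1 = a.(c.c.0 | c.b.0) → —a→ s2
  s2 = c.c.0 | c.b.0 → —c→ s3, —c→ s4
  s3 = c.0 | c.b.0 → —c→ s5, —c→ s6
  s4 = c.c.0 | b.0 → —b→ s7, —c→ s6
  s5 = 0 | c.b.0 → —c→ s8
  s6 = c.0 | b.0 → —b→ s9, —c→ s8
  s7 = c.c.0 | 0 → —c→ s9
  s8 = 0 | b.0 → —b→ s10
  s9 = c.0 | 0 → —c→ s10
  s10 = 0 | 0 → (no moves)
Reachable graph of Q (11 states):
  t0 = 0 + a.a.(c.c.0 | c.b.0) → —a→ t1
  t1 = a.(c.c.0 | c.b.0) → —a→ t2
  t2 = c.c.0 | c.b.0 → —c→ t3, —c→ t4
  t3 = c.0 | c.b.0 → —c→ t5, —c→ t6
  t4 = c.c.0 | b.0 → —b→ t7, —c→ t6
  t5 = 0 | c.b.0 → —c→ t8
  t6 = c.0 | b.0 → —b→ t9, —c→ t8
  t7 = c.c.0 | 0 → —c→ t9
  t8 = 0 | b.0 → —b→ t10
  t9 = c.0 | 0 → —c→ t10
  t10 = 0 | 0 → (no moves)
Partition-refinement fixed point:
  B0 = {s0, t0}
  B1 = {s1, t1}
  B2 = {s2, t2}
  B3 = {s3, t3}
  B4 = {s6, t6}
  B5 = {s8, t8}
  B6 = {s10, t10}
  B7 = {s9, t9}
  B8 = {s5, t5}
  B9 = {s4, t4}
  B10 = {s7, t7}
s0 ∈ B0, t0 ∈ B0 → same block

YES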